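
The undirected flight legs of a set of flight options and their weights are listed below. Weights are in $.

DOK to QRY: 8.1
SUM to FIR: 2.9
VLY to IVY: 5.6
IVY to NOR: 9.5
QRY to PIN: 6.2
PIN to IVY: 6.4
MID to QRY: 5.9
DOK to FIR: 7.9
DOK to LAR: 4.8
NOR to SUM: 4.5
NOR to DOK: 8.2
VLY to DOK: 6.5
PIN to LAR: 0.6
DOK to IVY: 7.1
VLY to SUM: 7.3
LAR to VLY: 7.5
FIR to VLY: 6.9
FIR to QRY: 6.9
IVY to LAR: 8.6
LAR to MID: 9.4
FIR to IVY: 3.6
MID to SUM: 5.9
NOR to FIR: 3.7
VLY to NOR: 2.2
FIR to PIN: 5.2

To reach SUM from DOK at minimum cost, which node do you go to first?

Candidate routes:
DOK → NOR → SUM: 8.2+4.5 = 12.7
DOK → VLY → NOR → SUM: 6.5+2.2+4.5 = 13.2
DOK → FIR → SUM: 7.9+2.9 = 10.8
Cheapest is DOK → FIR → SUM at $10.8.
So from DOK the first move is to FIR.

FIR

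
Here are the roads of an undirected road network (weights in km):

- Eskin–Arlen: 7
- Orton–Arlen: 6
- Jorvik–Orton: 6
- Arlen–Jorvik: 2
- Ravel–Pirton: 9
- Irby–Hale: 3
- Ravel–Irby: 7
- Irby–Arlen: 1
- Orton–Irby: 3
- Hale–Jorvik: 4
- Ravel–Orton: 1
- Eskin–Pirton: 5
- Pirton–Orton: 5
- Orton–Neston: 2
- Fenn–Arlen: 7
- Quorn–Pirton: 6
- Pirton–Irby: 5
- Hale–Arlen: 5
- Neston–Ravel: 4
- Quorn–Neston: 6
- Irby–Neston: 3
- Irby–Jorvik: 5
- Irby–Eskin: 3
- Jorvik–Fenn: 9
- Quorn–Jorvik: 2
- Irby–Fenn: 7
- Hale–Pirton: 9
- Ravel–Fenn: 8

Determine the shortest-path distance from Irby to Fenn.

7 km

Shortest distances from Irby:
Irby: 0
Arlen: 1  (via Irby)
Orton: 3  (via Irby)
Jorvik: 3  (via Arlen)
Eskin: 3  (via Irby)
Neston: 3  (via Irby)
Hale: 3  (via Irby)
Ravel: 4  (via Orton)
Quorn: 5  (via Jorvik)
Pirton: 5  (via Irby)
Fenn: 7  (via Irby)
Shortest route: Irby → Fenn = 7 km.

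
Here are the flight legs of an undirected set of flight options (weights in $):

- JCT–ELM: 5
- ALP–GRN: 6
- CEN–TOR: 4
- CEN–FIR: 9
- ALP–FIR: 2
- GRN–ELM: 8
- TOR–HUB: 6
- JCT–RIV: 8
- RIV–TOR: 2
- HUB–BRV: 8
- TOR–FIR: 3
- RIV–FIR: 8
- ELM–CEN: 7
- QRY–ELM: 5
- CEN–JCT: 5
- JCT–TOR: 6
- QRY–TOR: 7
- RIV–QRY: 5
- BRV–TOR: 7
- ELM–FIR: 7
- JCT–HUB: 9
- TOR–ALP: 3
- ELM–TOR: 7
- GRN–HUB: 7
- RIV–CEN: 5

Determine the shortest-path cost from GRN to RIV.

$11

Settle nodes by increasing distance from GRN:
GRN: 0
ALP: 6  (via GRN)
HUB: 7  (via GRN)
ELM: 8  (via GRN)
FIR: 8  (via ALP)
TOR: 9  (via ALP)
RIV: 11  (via TOR)
Shortest route: GRN–ALP–TOR–RIV = $11.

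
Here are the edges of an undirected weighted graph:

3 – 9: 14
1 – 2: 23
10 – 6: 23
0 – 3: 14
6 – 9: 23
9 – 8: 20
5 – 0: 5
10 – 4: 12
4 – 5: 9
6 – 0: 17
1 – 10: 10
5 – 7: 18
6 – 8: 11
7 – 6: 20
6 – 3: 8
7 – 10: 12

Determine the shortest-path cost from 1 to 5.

Compare a few routes:
1–10–7–5: 10+12+18 = 40
1–10–4–5: 10+12+9 = 31
1–10–6–0–5: 10+23+17+5 = 55
Cheapest is 1–10–4–5 at 31.

31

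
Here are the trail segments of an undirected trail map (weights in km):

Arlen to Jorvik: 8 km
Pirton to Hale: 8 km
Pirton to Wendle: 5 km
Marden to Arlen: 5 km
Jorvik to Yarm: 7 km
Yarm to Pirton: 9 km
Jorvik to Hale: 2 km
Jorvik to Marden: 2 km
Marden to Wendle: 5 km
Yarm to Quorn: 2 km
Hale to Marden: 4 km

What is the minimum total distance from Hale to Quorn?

11 km

Compare a few routes:
Hale–Marden–Jorvik–Yarm–Quorn: 4+2+7+2 = 15
Hale–Jorvik–Marden–Wendle–Pirton–Yarm–Quorn: 2+2+5+5+9+2 = 25
Hale–Pirton–Yarm–Quorn: 8+9+2 = 19
Hale–Jorvik–Yarm–Quorn: 2+7+2 = 11
The minimum is 11 km via Hale–Jorvik–Yarm–Quorn.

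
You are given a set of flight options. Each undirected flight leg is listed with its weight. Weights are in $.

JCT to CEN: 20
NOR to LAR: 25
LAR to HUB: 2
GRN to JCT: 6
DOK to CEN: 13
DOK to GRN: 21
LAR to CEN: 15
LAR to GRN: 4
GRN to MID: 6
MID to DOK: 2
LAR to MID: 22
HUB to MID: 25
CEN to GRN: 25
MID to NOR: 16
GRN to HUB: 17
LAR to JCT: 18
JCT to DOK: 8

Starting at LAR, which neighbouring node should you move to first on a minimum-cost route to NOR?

Enumerating some paths:
LAR–MID–NOR: 22+16 = 38
LAR–GRN–JCT–DOK–MID–NOR: 4+6+8+2+16 = 36
LAR–GRN–MID–NOR: 4+6+16 = 26
LAR–NOR: 25 = 25
Cheapest is LAR–NOR at $25.
So from LAR the first move is to NOR.

NOR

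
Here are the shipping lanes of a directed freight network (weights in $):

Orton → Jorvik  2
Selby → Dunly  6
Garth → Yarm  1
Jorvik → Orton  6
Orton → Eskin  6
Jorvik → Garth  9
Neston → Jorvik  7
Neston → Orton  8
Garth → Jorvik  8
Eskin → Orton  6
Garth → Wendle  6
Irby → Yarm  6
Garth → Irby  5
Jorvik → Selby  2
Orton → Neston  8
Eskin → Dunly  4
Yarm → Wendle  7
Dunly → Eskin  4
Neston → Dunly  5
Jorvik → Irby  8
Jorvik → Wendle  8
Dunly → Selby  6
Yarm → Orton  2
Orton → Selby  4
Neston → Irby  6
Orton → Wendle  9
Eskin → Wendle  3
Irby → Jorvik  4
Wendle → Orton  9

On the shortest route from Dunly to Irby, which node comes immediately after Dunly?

Eskin

Candidate routes:
Dunly → Eskin → Orton → Jorvik → Irby: 4+6+2+8 = 20
Dunly → Eskin → Orton → Neston → Irby: 4+6+8+6 = 24
The minimum is $20 via Dunly → Eskin → Orton → Jorvik → Irby.
So from Dunly the first move is to Eskin.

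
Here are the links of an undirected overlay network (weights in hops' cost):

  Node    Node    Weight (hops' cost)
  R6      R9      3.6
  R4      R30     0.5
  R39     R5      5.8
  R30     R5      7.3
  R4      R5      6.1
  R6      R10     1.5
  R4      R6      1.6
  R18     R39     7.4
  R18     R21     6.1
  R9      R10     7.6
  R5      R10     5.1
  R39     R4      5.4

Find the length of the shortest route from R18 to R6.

Candidate routes:
R18 → R39 → R5 → R4 → R6: 7.4+5.8+6.1+1.6 = 20.9
R18 → R39 → R4 → R6: 7.4+5.4+1.6 = 14.4
R18 → R39 → R5 → R10 → R6: 7.4+5.8+5.1+1.5 = 19.8
Cheapest is R18 → R39 → R4 → R6 at 14.4 hops' cost.

14.4 hops' cost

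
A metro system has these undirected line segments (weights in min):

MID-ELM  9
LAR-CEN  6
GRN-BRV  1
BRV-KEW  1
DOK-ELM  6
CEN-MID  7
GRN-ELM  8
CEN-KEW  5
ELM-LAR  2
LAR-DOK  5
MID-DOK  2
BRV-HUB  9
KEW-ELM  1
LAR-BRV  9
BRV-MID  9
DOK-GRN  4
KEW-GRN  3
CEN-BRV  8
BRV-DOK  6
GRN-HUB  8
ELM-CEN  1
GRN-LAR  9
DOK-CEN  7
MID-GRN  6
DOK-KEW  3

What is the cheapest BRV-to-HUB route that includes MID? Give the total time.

Best BRV to MID: BRV → KEW → DOK → MID costing 6
Best MID to HUB: MID → GRN → HUB costing 14
Total via MID: 6 + 14 = 20 min.

20 min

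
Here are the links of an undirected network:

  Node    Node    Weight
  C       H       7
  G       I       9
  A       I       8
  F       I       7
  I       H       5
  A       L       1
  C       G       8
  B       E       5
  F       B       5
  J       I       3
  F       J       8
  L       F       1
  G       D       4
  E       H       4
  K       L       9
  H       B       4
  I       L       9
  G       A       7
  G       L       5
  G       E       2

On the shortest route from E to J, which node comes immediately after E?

Candidate routes:
E → G → I → J: 2+9+3 = 14
E → H → I → J: 4+5+3 = 12
E → G → L → F → J: 2+5+1+8 = 16
Cheapest is E → H → I → J at 12.
So from E the first move is to H.

H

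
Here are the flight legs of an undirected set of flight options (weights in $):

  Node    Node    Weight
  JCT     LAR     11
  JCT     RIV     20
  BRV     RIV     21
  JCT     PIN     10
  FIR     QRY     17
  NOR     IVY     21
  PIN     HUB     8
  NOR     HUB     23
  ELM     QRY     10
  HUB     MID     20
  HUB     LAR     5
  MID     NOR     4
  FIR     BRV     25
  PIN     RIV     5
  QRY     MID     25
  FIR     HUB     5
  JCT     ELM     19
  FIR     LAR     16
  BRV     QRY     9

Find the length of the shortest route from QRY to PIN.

$30

Enumerating some paths:
QRY–FIR–LAR–HUB–PIN: 17+16+5+8 = 46
QRY–ELM–JCT–PIN: 10+19+10 = 39
QRY–FIR–HUB–PIN: 17+5+8 = 30
QRY–BRV–RIV–PIN: 9+21+5 = 35
The minimum is $30 via QRY–FIR–HUB–PIN.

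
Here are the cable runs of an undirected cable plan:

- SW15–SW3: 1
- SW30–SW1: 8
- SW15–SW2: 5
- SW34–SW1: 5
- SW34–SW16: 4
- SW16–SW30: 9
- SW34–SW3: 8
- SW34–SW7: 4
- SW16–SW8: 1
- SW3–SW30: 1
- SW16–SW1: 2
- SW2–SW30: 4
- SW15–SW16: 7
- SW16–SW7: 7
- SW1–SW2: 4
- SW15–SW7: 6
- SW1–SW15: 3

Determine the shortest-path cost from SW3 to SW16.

Running Dijkstra from SW3:
SW3: 0
SW15: 1  (via SW3)
SW30: 1  (via SW3)
SW1: 4  (via SW15)
SW2: 5  (via SW30)
SW16: 6  (via SW1)
Shortest route: SW3 → SW15 → SW1 → SW16 = 6.

6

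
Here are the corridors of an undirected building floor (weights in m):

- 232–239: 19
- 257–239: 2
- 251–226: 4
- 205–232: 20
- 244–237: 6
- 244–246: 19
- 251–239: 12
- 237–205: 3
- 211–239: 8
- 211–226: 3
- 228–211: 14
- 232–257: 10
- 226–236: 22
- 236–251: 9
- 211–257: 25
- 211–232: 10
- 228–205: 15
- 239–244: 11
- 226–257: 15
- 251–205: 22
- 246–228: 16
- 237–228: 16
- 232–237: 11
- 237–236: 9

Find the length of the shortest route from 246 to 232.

36 m

Shortest distances from 246:
246: 0
228: 16  (via 246)
244: 19  (via 246)
237: 25  (via 244)
205: 28  (via 237)
239: 30  (via 244)
211: 30  (via 228)
257: 32  (via 239)
226: 33  (via 211)
236: 34  (via 237)
232: 36  (via 237)
Shortest route: 246 → 244 → 237 → 232 = 36 m.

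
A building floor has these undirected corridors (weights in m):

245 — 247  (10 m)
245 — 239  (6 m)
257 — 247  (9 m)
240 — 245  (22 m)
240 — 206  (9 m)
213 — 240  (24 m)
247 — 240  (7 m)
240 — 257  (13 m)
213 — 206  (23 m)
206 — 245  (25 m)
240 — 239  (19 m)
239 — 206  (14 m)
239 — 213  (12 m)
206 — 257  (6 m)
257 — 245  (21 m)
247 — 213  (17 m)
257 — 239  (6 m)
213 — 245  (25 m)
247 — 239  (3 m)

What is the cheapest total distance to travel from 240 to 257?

13 m

Compare a few routes:
240 → 247 → 257: 7+9 = 16
240 → 247 → 239 → 257: 7+3+6 = 16
240 → 206 → 257: 9+6 = 15
240 → 257: 13 = 13
The minimum is 13 m via 240 → 257.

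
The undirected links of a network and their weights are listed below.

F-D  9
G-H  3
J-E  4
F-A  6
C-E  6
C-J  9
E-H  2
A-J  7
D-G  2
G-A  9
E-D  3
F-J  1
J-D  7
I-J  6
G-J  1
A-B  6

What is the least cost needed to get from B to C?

Shortest distances from B:
B: 0
A: 6  (via B)
F: 12  (via A)
J: 13  (via A)
G: 14  (via J)
D: 16  (via G)
E: 17  (via J)
H: 17  (via G)
I: 19  (via J)
C: 22  (via J)
Shortest route: B → A → J → C = 22.

22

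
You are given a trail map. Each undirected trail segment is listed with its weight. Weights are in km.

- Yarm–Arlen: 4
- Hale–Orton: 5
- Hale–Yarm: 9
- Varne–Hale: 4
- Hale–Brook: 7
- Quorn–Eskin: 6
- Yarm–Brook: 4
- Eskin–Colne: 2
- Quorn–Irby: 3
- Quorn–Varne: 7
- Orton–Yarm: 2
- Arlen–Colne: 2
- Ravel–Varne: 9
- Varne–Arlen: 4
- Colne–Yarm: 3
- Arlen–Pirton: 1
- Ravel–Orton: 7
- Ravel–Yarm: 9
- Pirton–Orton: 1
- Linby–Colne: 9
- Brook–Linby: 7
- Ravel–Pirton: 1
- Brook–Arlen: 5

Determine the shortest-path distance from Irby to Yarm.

14 km

Enumerating some paths:
Irby - Quorn - Eskin - Colne - Arlen - Pirton - Orton - Yarm: 3+6+2+2+1+1+2 = 17
Irby - Quorn - Eskin - Colne - Yarm: 3+6+2+3 = 14
Cheapest is Irby - Quorn - Eskin - Colne - Yarm at 14 km.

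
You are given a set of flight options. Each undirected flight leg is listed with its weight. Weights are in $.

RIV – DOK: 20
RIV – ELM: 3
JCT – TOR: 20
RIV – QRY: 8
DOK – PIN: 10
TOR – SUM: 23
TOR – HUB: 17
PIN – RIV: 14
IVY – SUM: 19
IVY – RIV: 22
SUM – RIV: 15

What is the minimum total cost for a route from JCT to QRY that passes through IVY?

$92

Shortest JCT→IVY: JCT → TOR → SUM → IVY = 62
Shortest IVY→QRY: IVY → RIV → QRY = 30
Total via IVY: 62 + 30 = $92.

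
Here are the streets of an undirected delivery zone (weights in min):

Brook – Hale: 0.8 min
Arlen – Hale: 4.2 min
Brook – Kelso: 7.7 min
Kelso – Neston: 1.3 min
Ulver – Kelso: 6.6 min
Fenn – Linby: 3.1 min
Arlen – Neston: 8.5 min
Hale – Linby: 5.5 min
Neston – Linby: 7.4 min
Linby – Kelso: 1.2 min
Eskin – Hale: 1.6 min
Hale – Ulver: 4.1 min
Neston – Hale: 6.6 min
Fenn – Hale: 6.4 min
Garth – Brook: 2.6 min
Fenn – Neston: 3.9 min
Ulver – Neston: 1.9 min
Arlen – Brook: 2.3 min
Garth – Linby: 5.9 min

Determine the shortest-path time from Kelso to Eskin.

Enumerating some paths:
Kelso - Neston - Hale - Eskin: 1.3+6.6+1.6 = 9.5
Kelso - Linby - Hale - Eskin: 1.2+5.5+1.6 = 8.3
Kelso - Neston - Ulver - Hale - Eskin: 1.3+1.9+4.1+1.6 = 8.9
Cheapest is Kelso - Linby - Hale - Eskin at 8.3 min.

8.3 min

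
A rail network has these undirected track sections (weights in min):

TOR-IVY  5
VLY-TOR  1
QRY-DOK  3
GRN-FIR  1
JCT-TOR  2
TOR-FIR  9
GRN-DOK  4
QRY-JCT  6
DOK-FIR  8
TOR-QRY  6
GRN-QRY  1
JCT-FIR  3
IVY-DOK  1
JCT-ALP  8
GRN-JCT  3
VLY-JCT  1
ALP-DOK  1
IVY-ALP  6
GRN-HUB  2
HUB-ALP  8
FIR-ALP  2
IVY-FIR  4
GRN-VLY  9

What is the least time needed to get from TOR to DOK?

Settle nodes by increasing distance from TOR:
TOR: 0
VLY: 1  (via TOR)
JCT: 2  (via TOR)
IVY: 5  (via TOR)
GRN: 5  (via JCT)
FIR: 5  (via JCT)
QRY: 6  (via TOR)
DOK: 6  (via IVY)
Shortest route: TOR–IVY–DOK = 6 min.

6 min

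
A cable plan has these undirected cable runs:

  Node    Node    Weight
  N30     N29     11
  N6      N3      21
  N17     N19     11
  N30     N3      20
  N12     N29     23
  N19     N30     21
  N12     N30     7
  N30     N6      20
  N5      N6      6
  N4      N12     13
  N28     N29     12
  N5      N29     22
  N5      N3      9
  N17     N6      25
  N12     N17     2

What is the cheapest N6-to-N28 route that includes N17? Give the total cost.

Shortest N6→N17: N6–N17 = 25
Shortest N17→N28: N17–N12–N30–N29–N28 = 32
Total via N17: 25 + 32 = 57.

57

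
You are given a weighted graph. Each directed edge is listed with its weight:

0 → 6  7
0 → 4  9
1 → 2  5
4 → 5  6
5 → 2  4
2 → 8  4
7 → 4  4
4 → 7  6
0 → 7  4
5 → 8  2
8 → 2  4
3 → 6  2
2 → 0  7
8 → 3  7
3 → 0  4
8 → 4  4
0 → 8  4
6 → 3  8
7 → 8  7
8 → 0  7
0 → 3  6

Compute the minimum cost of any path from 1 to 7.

16

Running Dijkstra from 1:
1: 0
2: 5  (via 1)
8: 9  (via 2)
0: 12  (via 2)
4: 13  (via 8)
3: 16  (via 8)
7: 16  (via 0)
Shortest route: 1 → 2 → 0 → 7 = 16.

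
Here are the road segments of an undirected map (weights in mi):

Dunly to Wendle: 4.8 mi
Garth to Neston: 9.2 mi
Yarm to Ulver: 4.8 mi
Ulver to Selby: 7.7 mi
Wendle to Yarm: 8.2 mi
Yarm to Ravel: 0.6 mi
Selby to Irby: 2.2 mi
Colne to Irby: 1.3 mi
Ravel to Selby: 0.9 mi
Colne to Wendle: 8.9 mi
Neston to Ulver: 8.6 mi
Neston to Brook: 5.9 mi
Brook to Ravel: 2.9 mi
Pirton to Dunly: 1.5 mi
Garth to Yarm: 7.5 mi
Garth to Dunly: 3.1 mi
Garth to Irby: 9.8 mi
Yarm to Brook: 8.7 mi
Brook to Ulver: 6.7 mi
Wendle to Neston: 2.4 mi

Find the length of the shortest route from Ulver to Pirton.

Candidate routes:
Ulver–Yarm–Garth–Dunly–Pirton: 4.8+7.5+3.1+1.5 = 16.9
Ulver–Neston–Wendle–Dunly–Pirton: 8.6+2.4+4.8+1.5 = 17.3
Cheapest is Ulver–Yarm–Garth–Dunly–Pirton at 16.9 mi.

16.9 mi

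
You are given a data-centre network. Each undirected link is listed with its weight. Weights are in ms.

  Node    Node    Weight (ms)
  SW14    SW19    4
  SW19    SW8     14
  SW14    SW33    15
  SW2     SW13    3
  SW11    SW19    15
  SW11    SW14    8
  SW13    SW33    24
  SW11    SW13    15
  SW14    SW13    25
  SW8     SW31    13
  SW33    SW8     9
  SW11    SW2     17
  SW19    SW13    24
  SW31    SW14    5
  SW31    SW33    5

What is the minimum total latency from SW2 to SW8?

Candidate routes:
SW2 → SW13 → SW19 → SW8: 3+24+14 = 41
SW2 → SW11 → SW14 → SW19 → SW8: 17+8+4+14 = 43
SW2 → SW11 → SW14 → SW31 → SW8: 17+8+5+13 = 43
SW2 → SW13 → SW33 → SW8: 3+24+9 = 36
The minimum is 36 ms via SW2 → SW13 → SW33 → SW8.

36 ms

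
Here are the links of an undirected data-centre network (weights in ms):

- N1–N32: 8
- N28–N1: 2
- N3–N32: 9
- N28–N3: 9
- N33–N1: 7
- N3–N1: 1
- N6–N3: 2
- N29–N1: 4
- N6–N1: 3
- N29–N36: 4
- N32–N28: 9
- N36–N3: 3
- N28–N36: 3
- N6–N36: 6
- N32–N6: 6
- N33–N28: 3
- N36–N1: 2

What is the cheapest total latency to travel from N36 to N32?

10 ms

Enumerating some paths:
N36 - N3 - N6 - N32: 3+2+6 = 11
N36 - N1 - N32: 2+8 = 10
N36 - N1 - N3 - N6 - N32: 2+1+2+6 = 11
Cheapest is N36 - N1 - N32 at 10 ms.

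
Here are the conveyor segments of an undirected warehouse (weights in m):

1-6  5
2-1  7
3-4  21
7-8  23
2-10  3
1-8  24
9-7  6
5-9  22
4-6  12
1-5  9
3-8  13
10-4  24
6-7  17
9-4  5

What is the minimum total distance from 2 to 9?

Compare a few routes:
2 - 1 - 6 - 4 - 9: 7+5+12+5 = 29
2 - 10 - 4 - 9: 3+24+5 = 32
The minimum is 29 m via 2 - 1 - 6 - 4 - 9.

29 m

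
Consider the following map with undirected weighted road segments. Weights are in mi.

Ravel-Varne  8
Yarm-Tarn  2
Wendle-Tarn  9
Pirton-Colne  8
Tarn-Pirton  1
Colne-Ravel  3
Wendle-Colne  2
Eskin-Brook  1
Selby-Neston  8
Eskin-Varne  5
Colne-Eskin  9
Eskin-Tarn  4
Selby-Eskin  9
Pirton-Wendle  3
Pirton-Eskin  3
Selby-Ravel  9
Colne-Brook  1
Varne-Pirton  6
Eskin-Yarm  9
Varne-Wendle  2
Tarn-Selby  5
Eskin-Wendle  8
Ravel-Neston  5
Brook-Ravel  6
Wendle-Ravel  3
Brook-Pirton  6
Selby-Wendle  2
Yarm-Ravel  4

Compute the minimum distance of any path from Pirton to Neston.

11 mi

Candidate routes:
Pirton - Tarn - Yarm - Ravel - Neston: 1+2+4+5 = 12
Pirton - Wendle - Colne - Ravel - Neston: 3+2+3+5 = 13
Pirton - Wendle - Ravel - Neston: 3+3+5 = 11
Pirton - Eskin - Brook - Colne - Ravel - Neston: 3+1+1+3+5 = 13
The minimum is 11 mi via Pirton - Wendle - Ravel - Neston.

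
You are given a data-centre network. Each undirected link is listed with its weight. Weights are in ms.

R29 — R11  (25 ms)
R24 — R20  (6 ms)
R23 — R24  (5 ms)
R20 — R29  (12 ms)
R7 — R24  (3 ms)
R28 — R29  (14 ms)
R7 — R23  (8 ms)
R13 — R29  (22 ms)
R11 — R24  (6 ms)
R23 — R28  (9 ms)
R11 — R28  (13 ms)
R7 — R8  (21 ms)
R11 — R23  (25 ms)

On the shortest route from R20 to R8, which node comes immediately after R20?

R24

Enumerating some paths:
R20–R24–R11–R28–R23–R7–R8: 6+6+13+9+8+21 = 63
R20–R24–R23–R7–R8: 6+5+8+21 = 40
R20–R29–R28–R23–R24–R7–R8: 12+14+9+5+3+21 = 64
R20–R24–R7–R8: 6+3+21 = 30
Cheapest is R20–R24–R7–R8 at 30 ms.
So from R20 the first move is to R24.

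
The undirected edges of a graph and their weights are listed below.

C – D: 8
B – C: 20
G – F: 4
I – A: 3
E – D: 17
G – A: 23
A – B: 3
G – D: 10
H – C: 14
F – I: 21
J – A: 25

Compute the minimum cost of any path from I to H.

Compare a few routes:
I → F → G → A → B → C → H: 21+4+23+3+20+14 = 85
I → A → B → C → H: 3+3+20+14 = 40
I → A → G → D → C → H: 3+23+10+8+14 = 58
I → F → G → D → C → H: 21+4+10+8+14 = 57
Cheapest is I → A → B → C → H at 40.

40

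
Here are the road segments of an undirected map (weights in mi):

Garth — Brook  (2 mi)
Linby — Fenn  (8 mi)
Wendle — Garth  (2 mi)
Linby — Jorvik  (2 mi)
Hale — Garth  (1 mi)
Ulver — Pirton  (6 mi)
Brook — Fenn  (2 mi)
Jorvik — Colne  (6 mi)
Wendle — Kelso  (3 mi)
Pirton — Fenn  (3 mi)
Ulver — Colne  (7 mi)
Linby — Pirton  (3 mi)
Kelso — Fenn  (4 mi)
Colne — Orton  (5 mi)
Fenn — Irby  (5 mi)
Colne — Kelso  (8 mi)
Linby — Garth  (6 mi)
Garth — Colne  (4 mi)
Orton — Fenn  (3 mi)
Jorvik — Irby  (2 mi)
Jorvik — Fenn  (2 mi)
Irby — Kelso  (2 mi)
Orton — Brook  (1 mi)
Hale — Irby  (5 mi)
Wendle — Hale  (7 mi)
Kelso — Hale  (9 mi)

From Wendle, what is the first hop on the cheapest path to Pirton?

Garth

Enumerating some paths:
Wendle - Kelso - Fenn - Pirton: 3+4+3 = 10
Wendle - Garth - Brook - Fenn - Pirton: 2+2+2+3 = 9
Cheapest is Wendle - Garth - Brook - Fenn - Pirton at 9 mi.
So from Wendle the first move is to Garth.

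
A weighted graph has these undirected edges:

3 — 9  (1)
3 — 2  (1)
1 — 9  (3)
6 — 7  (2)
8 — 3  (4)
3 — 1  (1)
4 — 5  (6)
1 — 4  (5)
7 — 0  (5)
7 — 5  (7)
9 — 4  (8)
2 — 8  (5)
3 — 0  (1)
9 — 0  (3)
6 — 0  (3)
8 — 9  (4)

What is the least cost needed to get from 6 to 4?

10

Compare a few routes:
6 - 0 - 3 - 9 - 1 - 4: 3+1+1+3+5 = 13
6 - 0 - 3 - 1 - 4: 3+1+1+5 = 10
The minimum is 10 via 6 - 0 - 3 - 1 - 4.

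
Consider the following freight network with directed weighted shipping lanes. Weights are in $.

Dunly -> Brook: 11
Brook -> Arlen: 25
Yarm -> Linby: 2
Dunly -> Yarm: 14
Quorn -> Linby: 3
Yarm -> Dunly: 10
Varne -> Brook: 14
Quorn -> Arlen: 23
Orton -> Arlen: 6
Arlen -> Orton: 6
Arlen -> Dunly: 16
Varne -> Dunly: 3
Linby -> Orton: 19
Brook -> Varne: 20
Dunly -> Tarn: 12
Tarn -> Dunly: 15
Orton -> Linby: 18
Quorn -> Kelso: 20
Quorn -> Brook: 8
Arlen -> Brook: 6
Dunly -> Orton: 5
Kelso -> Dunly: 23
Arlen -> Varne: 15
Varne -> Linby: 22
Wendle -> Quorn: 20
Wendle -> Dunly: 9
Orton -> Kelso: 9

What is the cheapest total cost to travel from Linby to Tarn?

$53

Candidate routes:
Linby - Orton - Arlen - Dunly - Tarn: 19+6+16+12 = 53
Linby - Orton - Arlen - Varne - Dunly - Tarn: 19+6+15+3+12 = 55
Linby - Orton - Kelso - Dunly - Tarn: 19+9+23+12 = 63
Linby - Orton - Arlen - Brook - Varne - Dunly - Tarn: 19+6+6+20+3+12 = 66
The minimum is $53 via Linby - Orton - Arlen - Dunly - Tarn.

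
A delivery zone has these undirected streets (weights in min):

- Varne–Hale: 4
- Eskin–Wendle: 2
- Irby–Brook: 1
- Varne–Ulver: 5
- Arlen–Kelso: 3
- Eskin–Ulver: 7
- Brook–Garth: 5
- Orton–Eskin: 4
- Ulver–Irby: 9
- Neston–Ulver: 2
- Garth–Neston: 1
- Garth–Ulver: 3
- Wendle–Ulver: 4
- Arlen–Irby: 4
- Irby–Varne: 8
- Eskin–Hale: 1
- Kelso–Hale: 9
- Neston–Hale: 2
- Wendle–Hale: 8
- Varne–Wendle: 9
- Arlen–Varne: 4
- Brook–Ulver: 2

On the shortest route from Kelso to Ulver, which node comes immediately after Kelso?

Enumerating some paths:
Kelso → Arlen → Varne → Ulver: 3+4+5 = 12
Kelso → Arlen → Irby → Brook → Ulver: 3+4+1+2 = 10
Kelso → Hale → Neston → Ulver: 9+2+2 = 13
The minimum is 10 min via Kelso → Arlen → Irby → Brook → Ulver.
So from Kelso the first move is to Arlen.

Arlen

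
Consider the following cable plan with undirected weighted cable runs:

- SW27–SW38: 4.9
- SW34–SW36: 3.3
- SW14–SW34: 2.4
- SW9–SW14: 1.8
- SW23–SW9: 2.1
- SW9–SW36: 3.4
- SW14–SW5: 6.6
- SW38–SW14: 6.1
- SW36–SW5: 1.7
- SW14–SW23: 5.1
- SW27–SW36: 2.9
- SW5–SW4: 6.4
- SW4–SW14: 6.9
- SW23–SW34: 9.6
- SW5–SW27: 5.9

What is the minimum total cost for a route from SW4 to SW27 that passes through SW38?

Shortest SW4→SW38: SW4 → SW14 → SW38 = 13
Best SW38 to SW27: SW38 → SW27 costing 4.9
Total via SW38: 13 + 4.9 = 17.9.

17.9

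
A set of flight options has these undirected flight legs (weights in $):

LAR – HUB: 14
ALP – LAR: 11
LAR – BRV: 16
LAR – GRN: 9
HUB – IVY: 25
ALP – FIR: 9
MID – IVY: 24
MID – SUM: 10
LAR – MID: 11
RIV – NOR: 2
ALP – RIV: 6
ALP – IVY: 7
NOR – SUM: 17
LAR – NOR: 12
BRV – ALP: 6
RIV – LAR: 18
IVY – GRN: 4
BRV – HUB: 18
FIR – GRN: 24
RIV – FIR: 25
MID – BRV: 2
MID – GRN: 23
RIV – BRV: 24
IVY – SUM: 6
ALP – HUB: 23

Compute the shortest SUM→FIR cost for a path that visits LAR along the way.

Best SUM to LAR: SUM–IVY–GRN–LAR costing 19
Shortest LAR→FIR: LAR–ALP–FIR = 20
Total via LAR: 19 + 20 = $39.

$39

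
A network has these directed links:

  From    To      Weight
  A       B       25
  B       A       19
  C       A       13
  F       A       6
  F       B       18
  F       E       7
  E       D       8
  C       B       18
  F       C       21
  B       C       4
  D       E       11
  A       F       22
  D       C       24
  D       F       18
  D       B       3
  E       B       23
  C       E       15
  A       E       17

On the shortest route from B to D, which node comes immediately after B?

Candidate routes:
B - C - E - D: 4+15+8 = 27
B - C - A - E - D: 4+13+17+8 = 42
The minimum is 27 via B - C - E - D.
So from B the first move is to C.

C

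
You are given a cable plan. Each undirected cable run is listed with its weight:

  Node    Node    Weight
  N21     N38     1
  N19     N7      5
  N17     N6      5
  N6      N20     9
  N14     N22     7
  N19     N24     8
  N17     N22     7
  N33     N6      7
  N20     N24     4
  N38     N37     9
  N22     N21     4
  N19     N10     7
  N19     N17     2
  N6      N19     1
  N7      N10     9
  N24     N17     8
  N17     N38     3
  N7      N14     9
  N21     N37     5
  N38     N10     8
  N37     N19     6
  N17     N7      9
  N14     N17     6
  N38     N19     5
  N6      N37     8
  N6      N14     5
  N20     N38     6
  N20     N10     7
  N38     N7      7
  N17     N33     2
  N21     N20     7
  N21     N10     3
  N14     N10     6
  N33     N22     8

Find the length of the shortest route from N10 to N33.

Settle nodes by increasing distance from N10:
N10: 0
N21: 3  (via N10)
N38: 4  (via N21)
N14: 6  (via N10)
N19: 7  (via N10)
N20: 7  (via N10)
N17: 7  (via N38)
N22: 7  (via N21)
N37: 8  (via N21)
N6: 8  (via N19)
N33: 9  (via N17)
Shortest route: N10–N21–N38–N17–N33 = 9.

9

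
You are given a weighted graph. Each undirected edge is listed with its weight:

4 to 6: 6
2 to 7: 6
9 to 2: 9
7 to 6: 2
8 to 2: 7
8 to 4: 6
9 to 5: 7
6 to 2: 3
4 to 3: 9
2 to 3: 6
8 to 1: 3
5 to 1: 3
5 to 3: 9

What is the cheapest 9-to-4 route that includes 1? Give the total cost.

Shortest 9→1: 9 → 5 → 1 = 10
Shortest 1→4: 1 → 8 → 4 = 9
Total via 1: 10 + 9 = 19.

19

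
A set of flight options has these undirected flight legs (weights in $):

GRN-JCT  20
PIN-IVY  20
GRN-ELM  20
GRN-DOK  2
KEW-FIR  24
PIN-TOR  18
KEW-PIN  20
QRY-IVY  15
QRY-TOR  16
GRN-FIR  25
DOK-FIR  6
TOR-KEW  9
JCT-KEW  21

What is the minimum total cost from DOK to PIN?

$50

Running Dijkstra from DOK:
DOK: 0
GRN: 2  (via DOK)
FIR: 6  (via DOK)
JCT: 22  (via GRN)
ELM: 22  (via GRN)
KEW: 30  (via FIR)
TOR: 39  (via KEW)
PIN: 50  (via KEW)
Shortest route: DOK–FIR–KEW–PIN = $50.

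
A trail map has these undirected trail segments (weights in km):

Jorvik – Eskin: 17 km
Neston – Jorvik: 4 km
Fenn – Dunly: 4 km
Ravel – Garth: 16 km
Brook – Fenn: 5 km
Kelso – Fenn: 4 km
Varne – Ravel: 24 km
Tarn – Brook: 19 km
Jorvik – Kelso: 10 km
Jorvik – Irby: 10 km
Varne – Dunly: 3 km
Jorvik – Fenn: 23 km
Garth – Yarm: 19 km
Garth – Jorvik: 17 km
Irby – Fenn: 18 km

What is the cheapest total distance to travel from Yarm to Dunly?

Enumerating some paths:
Yarm–Garth–Jorvik–Kelso–Fenn–Dunly: 19+17+10+4+4 = 54
Yarm–Garth–Ravel–Varne–Dunly: 19+16+24+3 = 62
Yarm–Garth–Jorvik–Irby–Fenn–Dunly: 19+17+10+18+4 = 68
Yarm–Garth–Jorvik–Fenn–Dunly: 19+17+23+4 = 63
The minimum is 54 km via Yarm–Garth–Jorvik–Kelso–Fenn–Dunly.

54 km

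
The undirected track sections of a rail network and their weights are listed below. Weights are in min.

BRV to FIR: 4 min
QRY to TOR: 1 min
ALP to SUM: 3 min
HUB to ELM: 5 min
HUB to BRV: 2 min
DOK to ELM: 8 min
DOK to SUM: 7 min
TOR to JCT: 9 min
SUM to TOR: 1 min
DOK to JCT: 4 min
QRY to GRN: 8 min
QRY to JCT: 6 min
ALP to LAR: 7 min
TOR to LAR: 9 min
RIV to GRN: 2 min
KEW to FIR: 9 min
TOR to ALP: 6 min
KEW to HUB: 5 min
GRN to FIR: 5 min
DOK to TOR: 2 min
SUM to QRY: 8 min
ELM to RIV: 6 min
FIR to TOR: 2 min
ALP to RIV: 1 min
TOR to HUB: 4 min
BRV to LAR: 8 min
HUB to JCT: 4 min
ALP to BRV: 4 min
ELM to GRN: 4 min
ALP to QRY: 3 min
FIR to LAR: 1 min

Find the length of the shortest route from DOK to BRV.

8 min

Candidate routes:
DOK - TOR - FIR - BRV: 2+2+4 = 8
DOK - TOR - QRY - ALP - BRV: 2+1+3+4 = 10
Cheapest is DOK - TOR - FIR - BRV at 8 min.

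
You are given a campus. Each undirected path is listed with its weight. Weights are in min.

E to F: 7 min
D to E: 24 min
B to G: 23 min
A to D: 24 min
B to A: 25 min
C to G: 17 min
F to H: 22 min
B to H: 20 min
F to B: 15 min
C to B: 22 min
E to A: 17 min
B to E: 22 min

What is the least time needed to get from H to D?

Shortest distances from H:
H: 0
B: 20  (via H)
F: 22  (via H)
E: 29  (via F)
C: 42  (via B)
G: 43  (via B)
A: 45  (via B)
D: 53  (via E)
Shortest route: H–F–E–D = 53 min.

53 min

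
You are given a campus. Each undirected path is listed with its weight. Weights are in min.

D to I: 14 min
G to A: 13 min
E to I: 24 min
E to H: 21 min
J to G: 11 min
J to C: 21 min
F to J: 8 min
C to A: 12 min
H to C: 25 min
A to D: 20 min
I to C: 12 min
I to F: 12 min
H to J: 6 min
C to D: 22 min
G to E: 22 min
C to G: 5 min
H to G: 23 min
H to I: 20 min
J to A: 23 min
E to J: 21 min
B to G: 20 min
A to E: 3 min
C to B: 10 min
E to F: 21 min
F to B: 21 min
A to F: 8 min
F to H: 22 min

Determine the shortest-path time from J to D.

Enumerating some paths:
J–F–A–D: 8+8+20 = 36
J–F–I–D: 8+12+14 = 34
The minimum is 34 min via J–F–I–D.

34 min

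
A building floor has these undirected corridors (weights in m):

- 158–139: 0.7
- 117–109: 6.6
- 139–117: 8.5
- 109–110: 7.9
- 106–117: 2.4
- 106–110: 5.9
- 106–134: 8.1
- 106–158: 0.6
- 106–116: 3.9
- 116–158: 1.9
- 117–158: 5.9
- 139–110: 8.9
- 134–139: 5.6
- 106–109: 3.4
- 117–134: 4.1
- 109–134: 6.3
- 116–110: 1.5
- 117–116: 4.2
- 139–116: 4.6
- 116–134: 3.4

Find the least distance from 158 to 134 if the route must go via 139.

Shortest 158→139: 158 → 139 = 0.7
Best 139 to 134: 139 → 134 costing 5.6
Total via 139: 0.7 + 5.6 = 6.3 m.

6.3 m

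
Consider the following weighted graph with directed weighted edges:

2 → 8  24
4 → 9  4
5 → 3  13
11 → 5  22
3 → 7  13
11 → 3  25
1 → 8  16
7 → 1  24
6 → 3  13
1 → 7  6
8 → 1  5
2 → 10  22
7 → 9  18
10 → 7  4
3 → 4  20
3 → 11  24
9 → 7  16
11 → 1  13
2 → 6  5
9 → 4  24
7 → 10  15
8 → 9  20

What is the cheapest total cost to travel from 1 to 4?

48

Compare a few routes:
1 - 7 - 9 - 4: 6+18+24 = 48
1 - 8 - 9 - 4: 16+20+24 = 60
Cheapest is 1 - 7 - 9 - 4 at 48.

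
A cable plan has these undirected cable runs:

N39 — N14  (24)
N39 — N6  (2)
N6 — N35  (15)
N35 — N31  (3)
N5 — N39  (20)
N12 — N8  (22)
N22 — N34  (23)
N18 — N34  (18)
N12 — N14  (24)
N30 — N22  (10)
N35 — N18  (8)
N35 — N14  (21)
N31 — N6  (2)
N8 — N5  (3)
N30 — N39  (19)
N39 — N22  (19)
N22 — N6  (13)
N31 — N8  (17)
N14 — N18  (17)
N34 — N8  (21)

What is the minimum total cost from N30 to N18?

34

Candidate routes:
N30 → N39 → N6 → N31 → N35 → N18: 19+2+2+3+8 = 34
N30 → N22 → N6 → N31 → N35 → N18: 10+13+2+3+8 = 36
Cheapest is N30 → N39 → N6 → N31 → N35 → N18 at 34.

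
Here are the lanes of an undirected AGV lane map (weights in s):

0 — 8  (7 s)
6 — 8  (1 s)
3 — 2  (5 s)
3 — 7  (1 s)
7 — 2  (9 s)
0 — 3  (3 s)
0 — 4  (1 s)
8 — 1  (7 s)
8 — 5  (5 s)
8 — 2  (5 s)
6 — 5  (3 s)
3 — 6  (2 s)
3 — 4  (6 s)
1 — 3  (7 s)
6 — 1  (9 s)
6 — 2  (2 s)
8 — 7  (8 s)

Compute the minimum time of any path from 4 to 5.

Shortest distances from 4:
4: 0
0: 1  (via 4)
3: 4  (via 0)
7: 5  (via 3)
6: 6  (via 3)
8: 7  (via 6)
2: 8  (via 6)
5: 9  (via 6)
Shortest route: 4–0–3–6–5 = 9 s.

9 s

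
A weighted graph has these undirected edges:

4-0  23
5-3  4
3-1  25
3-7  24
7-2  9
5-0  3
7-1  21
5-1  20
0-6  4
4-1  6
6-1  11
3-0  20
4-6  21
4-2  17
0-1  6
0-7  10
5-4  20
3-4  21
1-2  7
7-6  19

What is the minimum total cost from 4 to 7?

22

Settle nodes by increasing distance from 4:
4: 0
1: 6  (via 4)
0: 12  (via 1)
2: 13  (via 1)
5: 15  (via 0)
6: 16  (via 0)
3: 19  (via 5)
7: 22  (via 0)
Shortest route: 4 → 1 → 0 → 7 = 22.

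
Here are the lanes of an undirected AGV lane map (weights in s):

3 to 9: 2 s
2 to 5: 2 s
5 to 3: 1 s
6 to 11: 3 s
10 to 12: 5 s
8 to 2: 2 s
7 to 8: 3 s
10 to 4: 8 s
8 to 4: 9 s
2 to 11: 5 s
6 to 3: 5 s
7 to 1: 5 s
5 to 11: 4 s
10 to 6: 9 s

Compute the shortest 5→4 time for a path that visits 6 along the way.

Best 5 to 6: 5–3–6 costing 6
Shortest 6→4: 6–10–4 = 17
Total via 6: 6 + 17 = 23 s.

23 s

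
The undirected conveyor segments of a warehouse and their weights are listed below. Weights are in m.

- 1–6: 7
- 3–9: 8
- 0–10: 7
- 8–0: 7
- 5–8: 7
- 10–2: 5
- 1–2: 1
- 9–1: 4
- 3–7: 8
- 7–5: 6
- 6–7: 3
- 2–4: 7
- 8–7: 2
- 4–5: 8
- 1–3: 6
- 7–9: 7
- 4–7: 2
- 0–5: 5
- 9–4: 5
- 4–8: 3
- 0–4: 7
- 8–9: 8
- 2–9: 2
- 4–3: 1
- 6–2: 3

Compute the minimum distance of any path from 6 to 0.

12 m

Enumerating some paths:
6 - 2 - 10 - 0: 3+5+7 = 15
6 - 7 - 5 - 0: 3+6+5 = 14
6 - 7 - 4 - 0: 3+2+7 = 12
Cheapest is 6 - 7 - 4 - 0 at 12 m.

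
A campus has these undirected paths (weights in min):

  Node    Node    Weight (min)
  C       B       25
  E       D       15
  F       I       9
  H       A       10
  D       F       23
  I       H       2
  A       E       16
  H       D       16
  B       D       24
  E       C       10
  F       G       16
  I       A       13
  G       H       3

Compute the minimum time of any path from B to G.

43 min

Compare a few routes:
B - D - F - I - H - G: 24+23+9+2+3 = 61
B - D - H - G: 24+16+3 = 43
The minimum is 43 min via B - D - H - G.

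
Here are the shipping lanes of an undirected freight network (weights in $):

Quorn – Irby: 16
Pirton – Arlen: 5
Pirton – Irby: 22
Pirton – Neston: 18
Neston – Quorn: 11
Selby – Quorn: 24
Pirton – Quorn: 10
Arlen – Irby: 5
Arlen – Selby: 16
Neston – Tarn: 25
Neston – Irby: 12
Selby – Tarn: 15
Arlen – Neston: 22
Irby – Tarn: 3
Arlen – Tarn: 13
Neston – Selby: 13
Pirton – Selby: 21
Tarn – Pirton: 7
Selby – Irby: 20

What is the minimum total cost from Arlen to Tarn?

$8

Compare a few routes:
Arlen → Irby → Tarn: 5+3 = 8
Arlen → Pirton → Tarn: 5+7 = 12
The minimum is $8 via Arlen → Irby → Tarn.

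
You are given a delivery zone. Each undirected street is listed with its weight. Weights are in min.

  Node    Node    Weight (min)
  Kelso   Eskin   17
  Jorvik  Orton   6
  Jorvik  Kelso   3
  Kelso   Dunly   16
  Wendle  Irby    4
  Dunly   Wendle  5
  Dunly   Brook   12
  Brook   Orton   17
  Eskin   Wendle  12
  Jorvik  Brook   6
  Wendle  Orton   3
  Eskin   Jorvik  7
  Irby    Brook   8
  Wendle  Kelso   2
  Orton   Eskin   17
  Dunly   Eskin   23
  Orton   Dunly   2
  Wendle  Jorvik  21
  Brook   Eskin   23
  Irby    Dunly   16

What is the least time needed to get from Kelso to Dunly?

7 min

Running Dijkstra from Kelso:
Kelso: 0
Wendle: 2  (via Kelso)
Jorvik: 3  (via Kelso)
Orton: 5  (via Wendle)
Irby: 6  (via Wendle)
Dunly: 7  (via Wendle)
Shortest route: Kelso–Wendle–Dunly = 7 min.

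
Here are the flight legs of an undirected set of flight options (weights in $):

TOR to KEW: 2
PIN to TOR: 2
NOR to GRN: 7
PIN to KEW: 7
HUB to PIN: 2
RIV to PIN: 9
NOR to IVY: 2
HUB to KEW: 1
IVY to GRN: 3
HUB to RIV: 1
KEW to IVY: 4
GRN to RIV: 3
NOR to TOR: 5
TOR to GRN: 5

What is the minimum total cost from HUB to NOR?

$7

Compare a few routes:
HUB - PIN - TOR - NOR: 2+2+5 = 9
HUB - KEW - IVY - NOR: 1+4+2 = 7
HUB - KEW - TOR - NOR: 1+2+5 = 8
HUB - RIV - GRN - IVY - NOR: 1+3+3+2 = 9
Cheapest is HUB - KEW - IVY - NOR at $7.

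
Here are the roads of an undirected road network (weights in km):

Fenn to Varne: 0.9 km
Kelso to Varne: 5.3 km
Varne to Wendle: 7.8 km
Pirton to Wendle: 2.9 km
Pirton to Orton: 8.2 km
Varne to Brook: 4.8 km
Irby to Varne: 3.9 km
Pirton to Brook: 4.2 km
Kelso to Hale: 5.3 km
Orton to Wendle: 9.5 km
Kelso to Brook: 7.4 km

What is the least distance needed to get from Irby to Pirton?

Shortest distances from Irby:
Irby: 0
Varne: 3.9  (via Irby)
Fenn: 4.8  (via Varne)
Brook: 8.7  (via Varne)
Kelso: 9.2  (via Varne)
Wendle: 11.7  (via Varne)
Pirton: 12.9  (via Brook)
Shortest route: Irby → Varne → Brook → Pirton = 12.9 km.

12.9 km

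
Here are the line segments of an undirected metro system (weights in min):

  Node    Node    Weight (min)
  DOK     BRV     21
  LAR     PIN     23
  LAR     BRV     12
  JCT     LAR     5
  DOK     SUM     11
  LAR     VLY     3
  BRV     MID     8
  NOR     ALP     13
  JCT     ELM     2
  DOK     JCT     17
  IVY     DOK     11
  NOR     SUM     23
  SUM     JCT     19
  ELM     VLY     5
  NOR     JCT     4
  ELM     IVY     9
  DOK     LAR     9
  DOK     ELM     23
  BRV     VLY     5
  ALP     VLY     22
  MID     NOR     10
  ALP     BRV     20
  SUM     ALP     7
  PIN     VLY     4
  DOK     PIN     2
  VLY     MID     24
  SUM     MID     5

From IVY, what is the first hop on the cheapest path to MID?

Candidate routes:
IVY - DOK - SUM - MID: 11+11+5 = 27
IVY - ELM - JCT - NOR - MID: 9+2+4+10 = 25
IVY - DOK - PIN - VLY - BRV - MID: 11+2+4+5+8 = 30
IVY - ELM - VLY - BRV - MID: 9+5+5+8 = 27
The minimum is 25 min via IVY - ELM - JCT - NOR - MID.
So from IVY the first move is to ELM.

ELM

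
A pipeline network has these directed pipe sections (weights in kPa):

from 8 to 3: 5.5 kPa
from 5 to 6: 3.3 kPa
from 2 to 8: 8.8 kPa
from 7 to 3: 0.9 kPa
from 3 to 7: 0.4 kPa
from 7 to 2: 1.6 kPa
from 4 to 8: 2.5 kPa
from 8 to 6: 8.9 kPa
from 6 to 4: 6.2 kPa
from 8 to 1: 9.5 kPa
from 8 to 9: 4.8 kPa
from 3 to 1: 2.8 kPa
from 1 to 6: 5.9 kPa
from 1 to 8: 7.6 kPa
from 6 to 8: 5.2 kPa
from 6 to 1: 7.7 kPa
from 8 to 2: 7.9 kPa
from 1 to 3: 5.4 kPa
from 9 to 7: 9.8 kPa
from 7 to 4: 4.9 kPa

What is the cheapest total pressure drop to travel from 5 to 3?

Running Dijkstra from 5:
5: 0
6: 3.3  (via 5)
8: 8.5  (via 6)
4: 9.5  (via 6)
1: 11  (via 6)
9: 13.3  (via 8)
3: 14  (via 8)
Shortest route: 5–6–8–3 = 14 kPa.

14 kPa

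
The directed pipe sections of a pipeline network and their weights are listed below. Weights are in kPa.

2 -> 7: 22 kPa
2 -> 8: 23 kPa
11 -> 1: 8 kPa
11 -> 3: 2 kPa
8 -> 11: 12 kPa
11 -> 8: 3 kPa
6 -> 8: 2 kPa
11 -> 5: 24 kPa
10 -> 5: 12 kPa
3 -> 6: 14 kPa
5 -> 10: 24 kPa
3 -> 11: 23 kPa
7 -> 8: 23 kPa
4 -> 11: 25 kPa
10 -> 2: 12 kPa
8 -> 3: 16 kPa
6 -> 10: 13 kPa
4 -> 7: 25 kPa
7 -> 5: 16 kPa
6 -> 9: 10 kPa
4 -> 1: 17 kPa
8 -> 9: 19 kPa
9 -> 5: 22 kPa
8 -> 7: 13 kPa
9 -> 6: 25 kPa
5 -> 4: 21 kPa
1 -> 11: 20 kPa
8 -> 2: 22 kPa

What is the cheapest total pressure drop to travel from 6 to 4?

Candidate routes:
6–9–5–4: 10+22+21 = 53
6–8–11–5–4: 2+12+24+21 = 59
6–8–7–5–4: 2+13+16+21 = 52
6–10–5–4: 13+12+21 = 46
Cheapest is 6–10–5–4 at 46 kPa.

46 kPa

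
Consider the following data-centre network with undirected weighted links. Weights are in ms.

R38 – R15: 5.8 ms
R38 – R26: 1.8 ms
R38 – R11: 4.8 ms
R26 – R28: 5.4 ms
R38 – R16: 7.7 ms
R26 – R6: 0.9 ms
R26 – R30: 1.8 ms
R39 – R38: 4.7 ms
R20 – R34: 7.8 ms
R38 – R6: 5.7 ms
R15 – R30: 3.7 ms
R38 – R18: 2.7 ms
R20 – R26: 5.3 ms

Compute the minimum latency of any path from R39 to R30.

Shortest distances from R39:
R39: 0
R38: 4.7  (via R39)
R26: 6.5  (via R38)
R6: 7.4  (via R26)
R18: 7.4  (via R38)
R30: 8.3  (via R26)
Shortest route: R39–R38–R26–R30 = 8.3 ms.

8.3 ms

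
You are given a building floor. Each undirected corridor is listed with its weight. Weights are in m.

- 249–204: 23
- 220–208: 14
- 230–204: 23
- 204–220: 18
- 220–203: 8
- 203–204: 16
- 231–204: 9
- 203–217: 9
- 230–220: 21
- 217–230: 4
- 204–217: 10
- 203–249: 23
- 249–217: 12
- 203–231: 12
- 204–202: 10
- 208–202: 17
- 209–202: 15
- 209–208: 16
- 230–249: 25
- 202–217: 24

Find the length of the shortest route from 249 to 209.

Running Dijkstra from 249:
249: 0
217: 12  (via 249)
230: 16  (via 217)
203: 21  (via 217)
204: 22  (via 217)
220: 29  (via 203)
231: 31  (via 204)
202: 32  (via 204)
208: 43  (via 220)
209: 47  (via 202)
Shortest route: 249 → 217 → 204 → 202 → 209 = 47 m.

47 m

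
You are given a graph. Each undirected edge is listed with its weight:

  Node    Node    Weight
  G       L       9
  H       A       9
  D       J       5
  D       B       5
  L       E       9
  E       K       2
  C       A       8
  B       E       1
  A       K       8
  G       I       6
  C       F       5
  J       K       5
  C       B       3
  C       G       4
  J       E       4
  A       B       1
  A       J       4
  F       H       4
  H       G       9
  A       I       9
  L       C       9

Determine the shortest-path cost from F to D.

13

Running Dijkstra from F:
F: 0
H: 4  (via F)
C: 5  (via F)
B: 8  (via C)
A: 9  (via B)
E: 9  (via B)
G: 9  (via C)
K: 11  (via E)
D: 13  (via B)
Shortest route: F → C → B → D = 13.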